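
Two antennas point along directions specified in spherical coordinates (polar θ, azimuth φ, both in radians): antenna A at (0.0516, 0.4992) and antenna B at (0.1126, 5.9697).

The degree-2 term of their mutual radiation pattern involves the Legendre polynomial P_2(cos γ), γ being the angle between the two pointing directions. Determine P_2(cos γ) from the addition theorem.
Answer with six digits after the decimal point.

Expand P_2 via completeness: Σ_{m} conj(Y_{2,m}) at Ω₁ times Y_{2,m} at Ω₂ —
  term(m=-2) = -0.00000 + 0.00001j   from Y*(Ω₁)=0.00056 + 0.00086j, Y(Ω₂)=0.00395 + 0.00286j
  term(m=-1) = 0.00236 + 0.00249j   from Y*(Ω₁)=0.03494 + 0.01905j, Y(Ω₂)=0.08205 + 0.02660j
  term(m=+0) = 0.38879 + 0.00000j   from Y*(Ω₁)=0.62827 + 0.00000j, Y(Ω₂)=0.61884 + 0.00000j
  term(m=+1) = 0.00236 - 0.00249j   from Y*(Ω₁)=-0.03494 + 0.01905j, Y(Ω₂)=-0.08205 + 0.02660j
  term(m=+2) = -0.00000 - 0.00001j   from Y*(Ω₁)=0.00056 - 0.00086j, Y(Ω₂)=0.00395 - 0.00286j
Total Σ_m = 0.39351 - 0.00000j. Multiply by 2.513274: 0.98901 - 0.00000j. P_2(cos γ) = 0.989008

0.989008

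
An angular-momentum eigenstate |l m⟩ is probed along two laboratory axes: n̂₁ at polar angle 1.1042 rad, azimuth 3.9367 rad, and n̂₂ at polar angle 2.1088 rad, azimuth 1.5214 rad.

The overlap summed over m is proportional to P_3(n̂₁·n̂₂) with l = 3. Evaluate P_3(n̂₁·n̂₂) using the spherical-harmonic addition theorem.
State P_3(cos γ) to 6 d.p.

-0.092989

Summing Y*_{l m}(θ₁,φ₁)·Y_{l m}(θ₂,φ₂) over m ∈ [−3, 3]; prefactor 4π/(2·3+1) = 1.795196:
  m=-3: 0.21620 - 0.20396j × -0.03901 + 0.26131j = 0.04486 + 0.06445j  (running Σ = 0.04486 + 0.06445j)
  m=-2: -0.00712 + 0.36664j × 0.38430 + 0.03809j = -0.01670 + 0.14063j  (running Σ = 0.02816 + 0.20508j)
  m=-1: -0.00239 - 0.00244j × 0.00429 - 0.08673j = -0.00022 + 0.00020j  (running Σ = 0.02794 + 0.20527j)
  m=0: -0.33376 + 0.00000j × 0.32262 + 0.00000j = -0.10768 + 0.00000j  (running Σ = -0.07974 + 0.20527j)
  m=1: 0.00239 - 0.00244j × -0.00429 - 0.08673j = -0.00022 - 0.00020j  (running Σ = -0.07996 + 0.20508j)
  m=2: -0.00712 - 0.36664j × 0.38430 - 0.03809j = -0.01670 - 0.14063j  (running Σ = -0.09666 + 0.06445j)
  m=3: -0.21620 - 0.20396j × 0.03901 + 0.26131j = 0.04486 - 0.06445j  (running Σ = -0.05180 + 0.00000j)
Accumulated sum -0.05180 + 0.00000j; after 4π/(2l+1) scaling, -0.09299 + 0.00000j ⇒ P_3 = -0.092989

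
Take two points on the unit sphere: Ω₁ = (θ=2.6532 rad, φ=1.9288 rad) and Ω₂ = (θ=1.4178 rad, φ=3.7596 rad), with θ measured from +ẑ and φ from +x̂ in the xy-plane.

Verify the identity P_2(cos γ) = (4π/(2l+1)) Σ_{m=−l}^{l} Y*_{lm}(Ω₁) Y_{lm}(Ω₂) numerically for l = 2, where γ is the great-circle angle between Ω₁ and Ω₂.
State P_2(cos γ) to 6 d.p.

Summing Y*_{l m}(θ₁,φ₁)·Y_{l m}(θ₂,φ₂) over m ∈ [−2, 2]; prefactor 4π/(2·2+1) = 2.513274:
  m=-2: Y*=-0.06416 - 0.05582j  Y=0.12397 - 0.35636j  product -0.02784 + 0.01594j
  m=-1: Y*=0.11217 - 0.29981j  Y=-0.09484 + 0.06742j  product 0.00958 + 0.03600j
  m=+0: Y*=0.42248 + 0.00000j  Y=-0.29342 + 0.00000j  product -0.12396 + 0.00000j
  m=+1: Y*=-0.11217 - 0.29981j  Y=0.09484 + 0.06742j  product 0.00958 - 0.03600j
  m=+2: Y*=-0.06416 + 0.05582j  Y=0.12397 + 0.35636j  product -0.02784 - 0.01594j
Total Σ_m = -0.16050 + 0.00000j. Multiply by 2.513274: -0.40338 + 0.00000j. P_2(cos γ) = -0.403379

-0.403379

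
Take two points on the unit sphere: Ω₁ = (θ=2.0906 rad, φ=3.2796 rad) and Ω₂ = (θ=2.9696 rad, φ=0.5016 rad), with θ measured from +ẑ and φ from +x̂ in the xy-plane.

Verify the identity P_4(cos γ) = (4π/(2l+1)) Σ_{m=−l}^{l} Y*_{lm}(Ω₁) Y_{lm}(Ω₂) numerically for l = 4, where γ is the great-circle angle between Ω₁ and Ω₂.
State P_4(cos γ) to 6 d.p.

-0.019757

Term-by-term m-sum for l=4 (normalisation 4π/9 = 1.396263):
  term(m=-4) = +0.000011-0.000095i   from Y*(Ω₁)=+0.213807+0.131684i, Y(Ω₂)=-0.000160-0.000344i
  term(m=-3) = -0.001160+0.002229i   from Y*(Ω₁)=+0.372126+0.163520i, Y(Ω₂)=-0.000408+0.006169i
  term(m=-2) = +0.007771-0.006916i   from Y*(Ω₁)=+0.176273+0.049928i, Y(Ω₂)=+0.030526-0.047878i
  term(m=-1) = +0.073457-0.027951i   from Y*(Ω₁)=-0.257150-0.035716i, Y(Ω₂)=-0.265441+0.145563i
  term(m=+0) = -0.174308-0.000000i   from Y*(Ω₁)=-0.240253-0.000000i, Y(Ω₂)=+0.725519+0.000000i
  term(m=+1) = +0.073457+0.027951i   from Y*(Ω₁)=+0.257150-0.035716i, Y(Ω₂)=+0.265441+0.145563i
  term(m=+2) = +0.007771+0.006916i   from Y*(Ω₁)=+0.176273-0.049928i, Y(Ω₂)=+0.030526+0.047878i
  term(m=+3) = -0.001160-0.002229i   from Y*(Ω₁)=-0.372126+0.163520i, Y(Ω₂)=+0.000408+0.006169i
  term(m=+4) = +0.000011+0.000095i   from Y*(Ω₁)=+0.213807-0.131684i, Y(Ω₂)=-0.000160+0.000344i
Accumulated sum -0.014150-0.000000i; after 4π/(2l+1) scaling, -0.019757-0.000000i ⇒ P_4 = -0.019757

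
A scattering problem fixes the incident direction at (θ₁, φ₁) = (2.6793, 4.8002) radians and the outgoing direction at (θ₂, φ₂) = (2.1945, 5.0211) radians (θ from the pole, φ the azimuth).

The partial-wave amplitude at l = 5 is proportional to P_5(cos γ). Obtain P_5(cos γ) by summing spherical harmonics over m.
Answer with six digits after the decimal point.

Expand P_5 via completeness: Σ_{m} conj(Y_{5,m}) at Ω₁ times Y_{5,m} at Ω₂ —
  [-5]  conj(Y_{5,-5})(Ω₁) = 0.00348 - 0.00741j ; Y_{5,-5}(Ω₂) = 0.16350 + 0.00446j ; Δ = 0.00060 - 0.00120j
  [-4]  conj(Y_{5,-4})(Ω₁) = -0.04881 - 0.01788j ; Y_{5,-4}(Ω₂) = -0.12269 + 0.35134j ; Δ = 0.01227 - 0.01495j
  [-3]  conj(Y_{5,-3})(Ω₁) = -0.04963 + 0.18401j ; Y_{5,-3}(Ω₂) = -0.30613 - 0.23015j ; Δ = 0.05754 - 0.04491j
  [-2]  conj(Y_{5,-2})(Ω₁) = 0.41689 + 0.07398j ; Y_{5,-2}(Ω₂) = 0.01240 - 0.00881j ; Δ = 0.00582 - 0.00275j
  [-1]  conj(Y_{5,-1})(Ω₁) = 0.04085 - 0.46406j ; Y_{5,-1}(Ω₂) = -0.10522 - 0.32994j ; Δ = -0.15741 + 0.03535j
  [+0]  conj(Y_{5,0})(Ω₁) = 0.06768 + 0.00000j ; Y_{5,0}(Ω₂) = 0.10568 + 0.00000j ; Δ = 0.00715 + 0.00000j
  [+1]  conj(Y_{5,1})(Ω₁) = -0.04085 - 0.46406j ; Y_{5,1}(Ω₂) = 0.10522 - 0.32994j ; Δ = -0.15741 - 0.03535j
  [+2]  conj(Y_{5,2})(Ω₁) = 0.41689 - 0.07398j ; Y_{5,2}(Ω₂) = 0.01240 + 0.00881j ; Δ = 0.00582 + 0.00275j
  [+3]  conj(Y_{5,3})(Ω₁) = 0.04963 + 0.18401j ; Y_{5,3}(Ω₂) = 0.30613 - 0.23015j ; Δ = 0.05754 + 0.04491j
  [+4]  conj(Y_{5,4})(Ω₁) = -0.04881 + 0.01788j ; Y_{5,4}(Ω₂) = -0.12269 - 0.35134j ; Δ = 0.01227 + 0.01495j
  [+5]  conj(Y_{5,5})(Ω₁) = -0.00348 - 0.00741j ; Y_{5,5}(Ω₂) = -0.16350 + 0.00446j ; Δ = 0.00060 + 0.00120j
Σ over m = -0.15519 - 0.00000j; ×(4π/11) → -0.17729 - 0.00000j. Real part: -0.177287

-0.177287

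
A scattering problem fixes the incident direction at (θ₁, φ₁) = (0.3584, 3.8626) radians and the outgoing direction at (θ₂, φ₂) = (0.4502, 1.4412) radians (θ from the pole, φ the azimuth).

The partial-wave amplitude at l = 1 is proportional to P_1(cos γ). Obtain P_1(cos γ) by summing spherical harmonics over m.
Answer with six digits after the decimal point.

0.728415

Addition theorem: P_1(cos γ) = (4π/3) Σ_m Y*_{lm}(Ω₁) Y_{lm}(Ω₂), m = −1…1:
  [-1]  conj(Y_{1,-1})(Ω₁) = -0.09103 - 0.08000j ; Y_{1,-1}(Ω₂) = 0.01943 - 0.14908j ; Δ = -0.01370 + 0.01202j
  [+0]  conj(Y_{1,0})(Ω₁) = 0.45756 + 0.00000j ; Y_{1,0}(Ω₂) = 0.43992 + 0.00000j ; Δ = 0.20129 + 0.00000j
  [+1]  conj(Y_{1,1})(Ω₁) = 0.09103 - 0.08000j ; Y_{1,1}(Ω₂) = -0.01943 - 0.14908j ; Δ = -0.01370 - 0.01202j
Σ over m = 0.17390 + 0.00000j; ×(4π/3) → 0.72842 + 0.00000j. Real part: 0.728415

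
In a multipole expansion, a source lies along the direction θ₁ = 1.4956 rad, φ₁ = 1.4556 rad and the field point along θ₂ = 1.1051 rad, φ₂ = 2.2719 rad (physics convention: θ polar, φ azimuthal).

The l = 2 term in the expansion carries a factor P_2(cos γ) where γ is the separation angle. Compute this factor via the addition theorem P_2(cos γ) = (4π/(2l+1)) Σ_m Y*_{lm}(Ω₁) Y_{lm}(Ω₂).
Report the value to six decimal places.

0.122083

Addition theorem: P_2(cos γ) = (4π/5) Σ_m Y*_{lm}(Ω₁) Y_{lm}(Ω₂), m = −2…2:
  m=-2: Y*=-0.373945+0.087712i  Y=-0.051744+0.304013i  product -0.007316-0.118223i
  m=-1: Y*=+0.006652+0.057490i  Y=-0.199947-0.236855i  product +0.012287-0.013071i
  m=+0: Y*=-0.310052-0.000000i  Y=-0.124603+0.000000i  product +0.038634+0.000000i
  m=+1: Y*=-0.006652+0.057490i  Y=+0.199947-0.236855i  product +0.012287+0.013071i
  m=+2: Y*=-0.373945-0.087712i  Y=-0.051744-0.304013i  product -0.007316+0.118223i
Accumulated sum +0.048575+0.000000i; after 4π/(2l+1) scaling, +0.122083+0.000000i ⇒ P_2 = 0.122083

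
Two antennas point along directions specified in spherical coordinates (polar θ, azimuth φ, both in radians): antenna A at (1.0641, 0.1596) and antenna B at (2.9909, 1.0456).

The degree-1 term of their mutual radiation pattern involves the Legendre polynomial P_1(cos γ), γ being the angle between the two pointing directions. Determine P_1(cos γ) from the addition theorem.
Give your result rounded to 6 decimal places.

-0.396767

Summing Y*_{l m}(θ₁,φ₁)·Y_{l m}(θ₂,φ₂) over m ∈ [−1, 1]; prefactor 4π/(2·1+1) = 4.188790:
  [-1]  conj(Y_{1,-1})(Ω₁) = +0.298244+0.048008i ; Y_{1,-1}(Ω₂) = +0.026005-0.044876i ; Δ = +0.009910-0.012136i
  [+0]  conj(Y_{1,0})(Ω₁) = +0.237115-0.000000i ; Y_{1,0}(Ω₂) = -0.483065+0.000000i ; Δ = -0.114542+0.000000i
  [+1]  conj(Y_{1,1})(Ω₁) = -0.298244+0.048008i ; Y_{1,1}(Ω₂) = -0.026005-0.044876i ; Δ = +0.009910+0.012136i
Σ over m = -0.094721+0.000000i; ×(4π/3) → -0.396767+0.000000i. Real part: -0.396767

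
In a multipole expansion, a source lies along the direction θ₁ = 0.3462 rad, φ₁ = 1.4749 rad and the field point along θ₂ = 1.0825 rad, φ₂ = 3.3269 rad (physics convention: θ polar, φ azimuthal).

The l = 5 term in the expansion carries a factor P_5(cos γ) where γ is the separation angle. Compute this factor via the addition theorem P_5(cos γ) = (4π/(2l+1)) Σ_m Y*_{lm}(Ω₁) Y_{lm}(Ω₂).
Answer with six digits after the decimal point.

Expand P_5 via completeness: Σ_{m} conj(Y_{5,m}) at Ω₁ times Y_{5,m} at Ω₂ —
  [-5]  conj(Y_{5,-5})(Ω₁) = (0.000963, 0.001853) ; Y_{5,-5}(Ω₂) = (-0.149749, 0.199350) ; Δ = (-0.000514, -0.000085)
  [-4]  conj(Y_{5,-4})(Ω₁) = (0.016974, -0.006850) ; Y_{5,-4}(Ω₂) = (0.308942, -0.282789) ; Δ = (0.003307, -0.006916)
  [-3]  conj(Y_{5,-3})(Ω₁) = (-0.026706, -0.090255) ; Y_{5,-3}(Ω₂) = (-0.198486, 0.123316) ; Δ = (0.016431, 0.014621)
  [-2]  conj(Y_{5,-2})(Ω₁) = (-0.298147, 0.057894) ; Y_{5,-2}(Ω₂) = (-0.196383, 0.076309) ; Δ = (0.054133, -0.034121)
  [-1]  conj(Y_{5,-1})(Ω₁) = (0.052597, 0.546791) ; Y_{5,-1}(Ω₂) = (0.295790, -0.055448) ; Δ = (0.045876, 0.158819)
  [+0]  conj(Y_{5,0})(Ω₁) = (0.262629, -0.000000) ; Y_{5,0}(Ω₂) = (0.145171, 0.000000) ; Δ = (0.038126, 0.000000)
  [+1]  conj(Y_{5,1})(Ω₁) = (-0.052597, 0.546791) ; Y_{5,1}(Ω₂) = (-0.295790, -0.055448) ; Δ = (0.045876, -0.158819)
  [+2]  conj(Y_{5,2})(Ω₁) = (-0.298147, -0.057894) ; Y_{5,2}(Ω₂) = (-0.196383, -0.076309) ; Δ = (0.054133, 0.034121)
  [+3]  conj(Y_{5,3})(Ω₁) = (0.026706, -0.090255) ; Y_{5,3}(Ω₂) = (0.198486, 0.123316) ; Δ = (0.016431, -0.014621)
  [+4]  conj(Y_{5,4})(Ω₁) = (0.016974, 0.006850) ; Y_{5,4}(Ω₂) = (0.308942, 0.282789) ; Δ = (0.003307, 0.006916)
  [+5]  conj(Y_{5,5})(Ω₁) = (-0.000963, 0.001853) ; Y_{5,5}(Ω₂) = (0.149749, 0.199350) ; Δ = (-0.000514, 0.000085)
Σ over m = (0.276593, -0.000000); ×(4π/11) → (0.315979, -0.000000). Real part: 0.315979

0.315979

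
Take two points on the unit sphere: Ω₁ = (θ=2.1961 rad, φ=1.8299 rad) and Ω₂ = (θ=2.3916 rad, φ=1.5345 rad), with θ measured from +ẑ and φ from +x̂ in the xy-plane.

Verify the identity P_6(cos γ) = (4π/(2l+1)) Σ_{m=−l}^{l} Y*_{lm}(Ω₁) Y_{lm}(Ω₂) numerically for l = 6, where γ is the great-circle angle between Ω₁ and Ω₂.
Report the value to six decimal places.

Expand P_6 via completeness: Σ_{m} conj(Y_{6,m}) at Ω₁ times Y_{6,m} at Ω₂ —
  m=-6: Y*=(-0.002220, -0.137215)  Y=(-0.047309, -0.010469)  product (-0.001331, 0.006515)
  m=-5: Y*=(0.330283, -0.093288)  Y=(-0.032519, 0.177217)  product (0.005792, 0.061566)
  m=-4: Y*=(0.217427, 0.367389)  Y=(0.372601, 0.054480)  product (0.060998, 0.148735)
  m=-3: Y*=(-0.109593, 0.111380)  Y=(0.047393, -0.433522)  product (0.043092, 0.052790)
  m=-2: Y*=(0.240547, 0.137156)  Y=(-0.124053, -0.009021)  product (-0.028603, -0.019185)
  m=-1: Y*=(-0.070375, 0.265502)  Y=(0.011949, -0.329067)  product (0.086527, 0.026330)
  m=+0: Y*=(0.209032, -0.000000)  Y=(-0.230465, 0.000000)  product (-0.048175, 0.000000)
  m=+1: Y*=(0.070375, 0.265502)  Y=(-0.011949, -0.329067)  product (0.086527, -0.026330)
  m=+2: Y*=(0.240547, -0.137156)  Y=(-0.124053, 0.009021)  product (-0.028603, 0.019185)
  m=+3: Y*=(0.109593, 0.111380)  Y=(-0.047393, -0.433522)  product (0.043092, -0.052790)
  m=+4: Y*=(0.217427, -0.367389)  Y=(0.372601, -0.054480)  product (0.060998, -0.148735)
  m=+5: Y*=(-0.330283, -0.093288)  Y=(0.032519, 0.177217)  product (0.005792, -0.061566)
  m=+6: Y*=(-0.002220, 0.137215)  Y=(-0.047309, 0.010469)  product (-0.001331, -0.006515)
Total Σ_m = (0.284774, -0.000000). Multiply by 0.966644: (0.275275, -0.000000). P_6(cos γ) = 0.275275

0.275275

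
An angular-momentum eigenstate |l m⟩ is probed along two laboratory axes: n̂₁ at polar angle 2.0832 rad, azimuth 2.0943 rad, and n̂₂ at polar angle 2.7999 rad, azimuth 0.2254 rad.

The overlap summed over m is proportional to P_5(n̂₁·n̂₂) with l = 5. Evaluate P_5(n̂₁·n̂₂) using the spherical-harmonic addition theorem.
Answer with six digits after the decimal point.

Addition theorem: P_5(cos γ) = (4π/11) Σ_m Y*_{lm}(Ω₁) Y_{lm}(Ω₂), m = −5…5:
  term(m=-5) = (-0.000456, 0.000037)   from Y*(Ω₁)=(-0.116809, -0.202097), Y(Ω₂)=(0.000842, -0.001771)
  term(m=-4) = (0.002674, 0.006727)   from Y*(Ω₁)=(0.207477, -0.359677), Y(Ω₂)=(-0.010815, 0.013673)
  term(m=-3) = (0.018901, -0.015175)   from Y*(Ω₁)=(0.266445, -0.000076), Y(Ω₂)=(0.070954, -0.056933)
  term(m=-2) = (0.043434, 0.029474)   from Y*(Ω₁)=(-0.088045, -0.152432), Y(Ω₂)=(-0.268396, 0.129915)
  term(m=-1) = (0.051901, -0.168914)   from Y*(Ω₁)=(0.160740, -0.278471), Y(Ω₂)=(0.535677, -0.122829)
  term(m=+0) = (0.028730, 0.000000)   from Y*(Ω₁)=(-0.104020, -0.000000), Y(Ω₂)=(-0.276194, 0.000000)
  term(m=+1) = (0.051901, 0.168914)   from Y*(Ω₁)=(-0.160740, -0.278471), Y(Ω₂)=(-0.535677, -0.122829)
  term(m=+2) = (0.043434, -0.029474)   from Y*(Ω₁)=(-0.088045, 0.152432), Y(Ω₂)=(-0.268396, -0.129915)
  term(m=+3) = (0.018901, 0.015175)   from Y*(Ω₁)=(-0.266445, -0.000076), Y(Ω₂)=(-0.070954, -0.056933)
  term(m=+4) = (0.002674, -0.006727)   from Y*(Ω₁)=(0.207477, 0.359677), Y(Ω₂)=(-0.010815, -0.013673)
  term(m=+5) = (-0.000456, -0.000037)   from Y*(Ω₁)=(0.116809, -0.202097), Y(Ω₂)=(-0.000842, -0.001771)
Total Σ_m = (0.261637, 0.000000). Multiply by 1.142397: (0.298894, 0.000000). P_5(cos γ) = 0.298894

0.298894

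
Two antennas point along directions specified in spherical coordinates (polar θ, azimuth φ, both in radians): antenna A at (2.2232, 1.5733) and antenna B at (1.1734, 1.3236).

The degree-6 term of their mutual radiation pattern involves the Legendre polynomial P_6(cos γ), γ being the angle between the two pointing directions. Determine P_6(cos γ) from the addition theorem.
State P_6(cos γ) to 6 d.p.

Summing Y*_{l m}(θ₁,φ₁)·Y_{l m}(θ₂,φ₂) over m ∈ [−6, 6]; prefactor 4π/(2·6+1) = 0.966644:
  [-6]  conj(Y_{6,-6})(Ω₁) = (-0.121605, -0.001827) ; Y_{6,-6}(Ω₂) = (-0.025981, -0.295762) ; Δ = (0.002619, 0.036014)
  [-5]  conj(Y_{6,-5})(Ω₁) = (0.004029, -0.321851) ; Y_{6,-5}(Ω₂) = (0.407716, -0.141850) ; Δ = (-0.044012, -0.131795)
  [-4]  conj(Y_{6,-4})(Ω₁) = (0.434448, 0.004351) ; Y_{6,-4}(Ω₂) = (0.091814, 0.139526) ; Δ = (0.039281, 0.061016)
  [-3]  conj(Y_{6,-3})(Ω₁) = (-0.001571, 0.209181) ; Y_{6,-3}(Ω₂) = (0.180537, -0.197091) ; Δ = (0.040944, 0.038075)
  [-2]  conj(Y_{6,-2})(Ω₁) = (0.236792, 0.001186) ; Y_{6,-2}(Ω₂) = (0.232966, 0.125579) ; Δ = (0.055016, 0.030012)
  [-1]  conj(Y_{6,-1})(Ω₁) = (-0.000783, 0.312870) ; Y_{6,-1}(Ω₂) = (0.044853, -0.177736) ; Δ = (0.055573, 0.014172)
  [+0]  conj(Y_{6,0})(Ω₁) = (0.157321, -0.000000) ; Y_{6,0}(Ω₂) = (0.282023, 0.000000) ; Δ = (0.044368, 0.000000)
  [+1]  conj(Y_{6,1})(Ω₁) = (0.000783, 0.312870) ; Y_{6,1}(Ω₂) = (-0.044853, -0.177736) ; Δ = (0.055573, -0.014172)
  [+2]  conj(Y_{6,2})(Ω₁) = (0.236792, -0.001186) ; Y_{6,2}(Ω₂) = (0.232966, -0.125579) ; Δ = (0.055016, -0.030012)
  [+3]  conj(Y_{6,3})(Ω₁) = (0.001571, 0.209181) ; Y_{6,3}(Ω₂) = (-0.180537, -0.197091) ; Δ = (0.040944, -0.038075)
  [+4]  conj(Y_{6,4})(Ω₁) = (0.434448, -0.004351) ; Y_{6,4}(Ω₂) = (0.091814, -0.139526) ; Δ = (0.039281, -0.061016)
  [+5]  conj(Y_{6,5})(Ω₁) = (-0.004029, -0.321851) ; Y_{6,5}(Ω₂) = (-0.407716, -0.141850) ; Δ = (-0.044012, 0.131795)
  [+6]  conj(Y_{6,6})(Ω₁) = (-0.121605, 0.001827) ; Y_{6,6}(Ω₂) = (-0.025981, 0.295762) ; Δ = (0.002619, -0.036014)
Total Σ_m = (0.343212, 0.000000). Multiply by 0.966644: (0.331764, 0.000000). P_6(cos γ) = 0.331764

0.331764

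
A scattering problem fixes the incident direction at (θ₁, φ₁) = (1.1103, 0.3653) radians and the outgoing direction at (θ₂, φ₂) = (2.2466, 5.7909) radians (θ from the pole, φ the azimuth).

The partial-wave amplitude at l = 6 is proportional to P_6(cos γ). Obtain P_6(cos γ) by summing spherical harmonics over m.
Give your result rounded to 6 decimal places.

-0.121377

Addition theorem: P_6(cos γ) = (4π/13) Σ_m Y*_{lm}(Ω₁) Y_{lm}(Ω₂), m = −6…6:
  [-6]  conj(Y_{6,-6})(Ω₁) = (-0.145276, 0.203063) ; Y_{6,-6}(Ω₂) = (-0.107044, 0.020352) ; Δ = (0.011418, -0.024693)
  [-5]  conj(Y_{6,-5})(Ω₁) = (-0.108519, 0.415105) ; Y_{6,-5}(Ω₂) = (0.235279, -0.190325) ; Δ = (0.053473, 0.118319)
  [-4]  conj(Y_{6,-4})(Ω₁) = (0.029464, 0.267760) ; Y_{6,-4}(Ω₂) = (-0.169434, 0.402605) ; Δ = (-0.112794, -0.033505)
  [-3]  conj(Y_{6,-3})(Ω₁) = (-0.078758, -0.153183) ; Y_{6,-3}(Ω₂) = (-0.023672, -0.251246) ; Δ = (-0.036622, 0.023414)
  [-2]  conj(Y_{6,-2})(Ω₁) = (-0.246781, -0.221116) ; Y_{6,-2}(Ω₂) = (-0.108663, -0.163624) ; Δ = (-0.009364, 0.064407)
  [-1]  conj(Y_{6,-1})(Ω₁) = (0.055524, 0.021236) ; Y_{6,-1}(Ω₂) = (0.298751, 0.160228) ; Δ = (0.013185, 0.015241)
  [+0]  conj(Y_{6,0})(Ω₁) = (0.332466, -0.000000) ; Y_{6,0}(Ω₂) = (0.107807, 0.000000) ; Δ = (0.035842, 0.000000)
  [+1]  conj(Y_{6,1})(Ω₁) = (-0.055524, 0.021236) ; Y_{6,1}(Ω₂) = (-0.298751, 0.160228) ; Δ = (0.013185, -0.015241)
  [+2]  conj(Y_{6,2})(Ω₁) = (-0.246781, 0.221116) ; Y_{6,2}(Ω₂) = (-0.108663, 0.163624) ; Δ = (-0.009364, -0.064407)
  [+3]  conj(Y_{6,3})(Ω₁) = (0.078758, -0.153183) ; Y_{6,3}(Ω₂) = (0.023672, -0.251246) ; Δ = (-0.036622, -0.023414)
  [+4]  conj(Y_{6,4})(Ω₁) = (0.029464, -0.267760) ; Y_{6,4}(Ω₂) = (-0.169434, -0.402605) ; Δ = (-0.112794, 0.033505)
  [+5]  conj(Y_{6,5})(Ω₁) = (0.108519, 0.415105) ; Y_{6,5}(Ω₂) = (-0.235279, -0.190325) ; Δ = (0.053473, -0.118319)
  [+6]  conj(Y_{6,6})(Ω₁) = (-0.145276, -0.203063) ; Y_{6,6}(Ω₂) = (-0.107044, -0.020352) ; Δ = (0.011418, 0.024693)
Accumulated sum (-0.125565, 0.000000); after 4π/(2l+1) scaling, (-0.121377, 0.000000) ⇒ P_6 = -0.121377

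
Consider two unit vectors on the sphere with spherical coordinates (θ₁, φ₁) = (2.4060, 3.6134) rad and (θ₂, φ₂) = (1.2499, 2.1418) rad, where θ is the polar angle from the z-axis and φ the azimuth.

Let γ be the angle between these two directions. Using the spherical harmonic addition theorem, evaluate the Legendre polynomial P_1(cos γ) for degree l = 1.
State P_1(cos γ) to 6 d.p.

Term-by-term m-sum for l=1 (normalisation 4π/3 = 4.188790):
  term(m=-1) = +0.007527+0.075636i   from Y*(Ω₁)=-0.206507-0.105369i, Y(Ω₂)=-0.177199-0.275846i
  term(m=+0) = -0.055830-0.000000i   from Y*(Ω₁)=-0.362266-0.000000i, Y(Ω₂)=+0.154114+0.000000i
  term(m=+1) = +0.007527-0.075636i   from Y*(Ω₁)=+0.206507-0.105369i, Y(Ω₂)=+0.177199-0.275846i
Accumulated sum -0.040775+0.000000i; after 4π/(2l+1) scaling, -0.170799+0.000000i ⇒ P_1 = -0.170799

-0.170799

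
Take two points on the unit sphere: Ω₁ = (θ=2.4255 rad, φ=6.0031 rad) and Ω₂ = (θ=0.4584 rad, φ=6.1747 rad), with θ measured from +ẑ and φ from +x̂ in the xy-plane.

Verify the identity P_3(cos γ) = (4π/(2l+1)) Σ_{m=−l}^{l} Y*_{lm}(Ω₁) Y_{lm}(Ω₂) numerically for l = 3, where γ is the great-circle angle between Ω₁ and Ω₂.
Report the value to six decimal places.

Expand P_3 via completeness: Σ_{m} conj(Y_{3,m}) at Ω₁ times Y_{3,m} at Ω₂ —
  m=-3: (0.078752, -0.087903) × (0.034256, 0.011560) = (0.003714, -0.002101)  (running Σ = (0.003714, -0.002101))
  m=-2: (-0.281445, 0.176519) × (0.175256, 0.038633) = (-0.056144, 0.020063)  (running Σ = (-0.052430, 0.017962))
  m=-1: (0.376248, -0.108226) × (0.429485, 0.046777) = (0.166655, -0.028882)  (running Σ = (0.114225, -0.010920))
  m=0: (0.043517, -0.000000) × (0.341647, 0.000000) = (0.014867, 0.000000)  (running Σ = (0.129092, -0.010920))
  m=1: (-0.376248, -0.108226) × (-0.429485, 0.046777) = (0.166655, 0.028882)  (running Σ = (0.295748, 0.017962))
  m=2: (-0.281445, -0.176519) × (0.175256, -0.038633) = (-0.056144, -0.020063)  (running Σ = (0.239603, -0.002101))
  m=3: (-0.078752, -0.087903) × (-0.034256, 0.011560) = (0.003714, 0.002101)  (running Σ = (0.243317, 0.000000))
Accumulated sum (0.243317, 0.000000); after 4π/(2l+1) scaling, (0.436802, 0.000000) ⇒ P_3 = 0.436802

0.436802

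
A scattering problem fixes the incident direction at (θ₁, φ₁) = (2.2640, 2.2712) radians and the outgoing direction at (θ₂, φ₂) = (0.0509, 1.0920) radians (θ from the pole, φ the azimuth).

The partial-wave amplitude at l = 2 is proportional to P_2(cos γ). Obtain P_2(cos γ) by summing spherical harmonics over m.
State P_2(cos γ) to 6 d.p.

Term-by-term m-sum for l=2 (normalisation 4π/5 = 2.513274):
  m=-2: Y*=(-0.038664, -0.225254)  Y=(-0.000575, -0.000818)  product (-0.000162, 0.000161)
  m=-1: Y*=(0.244744, -0.290332)  Y=(0.018085, -0.034841)  product (-0.005689, -0.013778)
  m=+0: Y*=(0.070957, -0.000000)  Y=(0.628334, 0.000000)  product (0.044585, 0.000000)
  m=+1: Y*=(-0.244744, -0.290332)  Y=(-0.018085, -0.034841)  product (-0.005689, 0.013778)
  m=+2: Y*=(-0.038664, 0.225254)  Y=(-0.000575, 0.000818)  product (-0.000162, -0.000161)
Accumulated sum (0.032883, -0.000000); after 4π/(2l+1) scaling, (0.082643, -0.000000) ⇒ P_2 = 0.082643

0.082643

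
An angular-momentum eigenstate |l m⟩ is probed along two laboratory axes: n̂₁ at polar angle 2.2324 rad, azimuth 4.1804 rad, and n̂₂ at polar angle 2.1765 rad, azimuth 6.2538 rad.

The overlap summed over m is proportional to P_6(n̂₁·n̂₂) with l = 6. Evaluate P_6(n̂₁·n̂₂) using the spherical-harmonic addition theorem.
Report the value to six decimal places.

-0.303391

Term-by-term m-sum for l=6 (normalisation 4π/13 = 0.966644):
  [-6]  conj(Y_{6,-6})(Ω₁) = +0.116402-0.005865i ; Y_{6,-6}(Ω₂) = +0.146822+0.026158i ; Δ = +0.017244+0.002184i
  [-5]  conj(Y_{6,-5})(Ω₁) = +0.145635-0.278617i ; Y_{6,-5}(Ω₂) = -0.353923-0.052378i ; Δ = -0.066137+0.090981i
  [-4]  conj(Y_{6,-4})(Ω₁) = -0.230465-0.369928i ; Y_{6,-4}(Ω₂) = +0.415234+0.049033i ; Δ = -0.077558-0.164907i
  [-3]  conj(Y_{6,-3})(Ω₁) = -0.226406+0.005700i ; Y_{6,-3}(Ω₂) = -0.116102-0.010262i ; Δ = +0.026345+0.001662i
  [-2]  conj(Y_{6,-2})(Ω₁) = +0.107524-0.193670i ; Y_{6,-2}(Ω₂) = -0.300450-0.017678i ; Δ = -0.035729+0.056287i
  [-1]  conj(Y_{6,-1})(Ω₁) = -0.164322-0.279179i ; Y_{6,-1}(Ω₂) = +0.242294+0.007122i ; Δ = -0.037826-0.068814i
  [+0]  conj(Y_{6,0})(Ω₁) = +0.138331-0.000000i ; Y_{6,0}(Ω₂) = +0.241910+0.000000i ; Δ = +0.033464+0.000000i
  [+1]  conj(Y_{6,1})(Ω₁) = +0.164322-0.279179i ; Y_{6,1}(Ω₂) = -0.242294+0.007122i ; Δ = -0.037826+0.068814i
  [+2]  conj(Y_{6,2})(Ω₁) = +0.107524+0.193670i ; Y_{6,2}(Ω₂) = -0.300450+0.017678i ; Δ = -0.035729-0.056287i
  [+3]  conj(Y_{6,3})(Ω₁) = +0.226406+0.005700i ; Y_{6,3}(Ω₂) = +0.116102-0.010262i ; Δ = +0.026345-0.001662i
  [+4]  conj(Y_{6,4})(Ω₁) = -0.230465+0.369928i ; Y_{6,4}(Ω₂) = +0.415234-0.049033i ; Δ = -0.077558+0.164907i
  [+5]  conj(Y_{6,5})(Ω₁) = -0.145635-0.278617i ; Y_{6,5}(Ω₂) = +0.353923-0.052378i ; Δ = -0.066137-0.090981i
  [+6]  conj(Y_{6,6})(Ω₁) = +0.116402+0.005865i ; Y_{6,6}(Ω₂) = +0.146822-0.026158i ; Δ = +0.017244-0.002184i
Σ over m = -0.313860-0.000000i; ×(4π/13) → -0.303391-0.000000i. Real part: -0.303391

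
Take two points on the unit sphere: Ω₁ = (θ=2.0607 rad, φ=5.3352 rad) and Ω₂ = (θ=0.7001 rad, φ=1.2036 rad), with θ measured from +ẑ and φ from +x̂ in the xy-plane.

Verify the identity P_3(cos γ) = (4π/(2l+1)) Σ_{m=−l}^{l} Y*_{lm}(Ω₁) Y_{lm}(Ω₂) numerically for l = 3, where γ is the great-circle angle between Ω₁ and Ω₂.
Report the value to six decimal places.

Term-by-term m-sum for l=3 (normalisation 4π/7 = 1.795196):
  term(m=-3) = 0.03152 - 0.00546j   from Y*(Ω₁)=-0.27403 - 0.08406j, Y(Ω₂)=-0.09953 + 0.05046j
  term(m=-2) = 0.04834 - 0.11145j   from Y*(Ω₁)=0.11962 + 0.35479j, Y(Ω₂)=-0.24082 - 0.21743j
  term(m=-1) = -0.00671 - 0.01023j   from Y*(Ω₁)=0.01781 - 0.02479j, Y(Ω₂)=0.14385 - 0.37400j
  term(m=+0) = -0.00717 + 0.00000j   from Y*(Ω₁)=0.33239 + 0.00000j, Y(Ω₂)=-0.02157 + 0.00000j
  term(m=+1) = -0.00671 + 0.01023j   from Y*(Ω₁)=-0.01781 - 0.02479j, Y(Ω₂)=-0.14385 - 0.37400j
  term(m=+2) = 0.04834 + 0.11145j   from Y*(Ω₁)=0.11962 - 0.35479j, Y(Ω₂)=-0.24082 + 0.21743j
  term(m=+3) = 0.03152 + 0.00546j   from Y*(Ω₁)=0.27403 - 0.08406j, Y(Ω₂)=0.09953 + 0.05046j
Σ over m = 0.13911 - 0.00000j; ×(4π/7) → 0.24973 - 0.00000j. Real part: 0.249731

0.249731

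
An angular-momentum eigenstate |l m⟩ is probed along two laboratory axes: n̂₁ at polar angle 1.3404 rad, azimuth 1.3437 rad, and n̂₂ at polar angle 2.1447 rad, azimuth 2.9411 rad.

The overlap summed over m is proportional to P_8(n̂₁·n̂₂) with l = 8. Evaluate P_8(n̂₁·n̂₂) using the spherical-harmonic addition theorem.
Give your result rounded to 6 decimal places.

Term-by-term m-sum for l=8 (normalisation 4π/17 = 0.739198):
  m=-8: Y*=(-0.101305, -0.403510)  Y=(-0.004225, 0.127435)  product (0.051849, -0.011205)
  m=-7: Y*=(-0.390271, 0.007368)  Y=(0.054921, 0.325116)  product (-0.023830, -0.126479)
  m=-6: Y*=(0.014429, -0.068292)  Y=(0.162444, 0.421516)  product (0.031130, -0.005012)
  m=-5: Y*=(-0.326619, -0.151901)  Y=(0.141064, 0.220889)  product (-0.012521, -0.093574)
  m=-4: Y*=(-0.033482, 0.042927)  Y=(-0.118903, -0.122911)  product (0.009257, -0.000989)
  m=-3: Y*=(-0.202890, -0.250236)  Y=(-0.295316, -0.202678)  product (0.009199, 0.115020)
  m=-2: Y*=(-0.096794, 0.047258)  Y=(-0.007331, -0.003108)  product (0.000856, -0.000046)
  m=-1: Y*=(-0.067710, -0.293012)  Y=(0.338413, 0.068773)  product (-0.002763, -0.103816)
  m=+0: Y*=(-0.122835, -0.000000)  Y=(0.060472, 0.000000)  product (-0.007428, -0.000000)
  m=+1: Y*=(0.067710, -0.293012)  Y=(-0.338413, 0.068773)  product (-0.002763, 0.103816)
  m=+2: Y*=(-0.096794, -0.047258)  Y=(-0.007331, 0.003108)  product (0.000856, 0.000046)
  m=+3: Y*=(0.202890, -0.250236)  Y=(0.295316, -0.202678)  product (0.009199, -0.115020)
  m=+4: Y*=(-0.033482, -0.042927)  Y=(-0.118903, 0.122911)  product (0.009257, 0.000989)
  m=+5: Y*=(0.326619, -0.151901)  Y=(-0.141064, 0.220889)  product (-0.012521, 0.093574)
  m=+6: Y*=(0.014429, 0.068292)  Y=(0.162444, -0.421516)  product (0.031130, 0.005012)
  m=+7: Y*=(0.390271, 0.007368)  Y=(-0.054921, 0.325116)  product (-0.023830, 0.126479)
  m=+8: Y*=(-0.101305, 0.403510)  Y=(-0.004225, -0.127435)  product (0.051849, 0.011205)
Total Σ_m = (0.118930, 0.000000). Multiply by 0.739198: (0.087913, 0.000000). P_8(cos γ) = 0.087913

0.087913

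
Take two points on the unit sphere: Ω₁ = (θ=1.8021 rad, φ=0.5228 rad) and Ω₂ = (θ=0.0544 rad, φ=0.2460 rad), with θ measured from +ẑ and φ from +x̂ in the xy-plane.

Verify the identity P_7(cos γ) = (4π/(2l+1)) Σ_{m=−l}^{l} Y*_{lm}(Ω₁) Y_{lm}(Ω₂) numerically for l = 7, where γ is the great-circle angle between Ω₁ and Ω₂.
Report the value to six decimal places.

Summing Y*_{l m}(θ₁,φ₁)·Y_{l m}(θ₂,φ₂) over m ∈ [−7, 7]; prefactor 4π/(2·7+1) = 0.837758:
  m=-7: Y*=-0.35964 - 0.20497j  Y=-0.00000 - 0.00000j  product -0.00000 + 0.00000j
  m=-6: Y*=0.36478 - 0.00175j  Y=0.00000 - 0.00000j  product 0.00000 - 0.00000j
  m=-5: Y*=0.08776 - 0.05113j  Y=0.00000 - 0.00000j  product -0.00000 - 0.00000j
  m=-4: Y*=-0.17397 + 0.30356j  Y=0.00004 - 0.00005j  product 0.00001 + 0.00002j
  m=-3: Y*=-0.00002 - 0.00751j  Y=0.00104 - 0.00095j  product -0.00001 - 0.00001j
  m=-2: Y*=-0.16381 - 0.28268j  Y=0.01933 - 0.01036j  product -0.00609 - 0.00377j
  m=-1: Y*=0.04255 + 0.02452j  Y=0.21130 - 0.05306j  product 0.01029 + 0.00292j
  m=+0: Y*=0.31773 + 0.00000j  Y=1.04774 + 0.00000j  product 0.33290 + 0.00000j
  m=+1: Y*=-0.04255 + 0.02452j  Y=-0.21130 - 0.05306j  product 0.01029 - 0.00292j
  m=+2: Y*=-0.16381 + 0.28268j  Y=0.01933 + 0.01036j  product -0.00609 + 0.00377j
  m=+3: Y*=0.00002 - 0.00751j  Y=-0.00104 - 0.00095j  product -0.00001 + 0.00001j
  m=+4: Y*=-0.17397 - 0.30356j  Y=0.00004 + 0.00005j  product 0.00001 - 0.00002j
  m=+5: Y*=-0.08776 - 0.05113j  Y=-0.00000 - 0.00000j  product -0.00000 + 0.00000j
  m=+6: Y*=0.36478 + 0.00175j  Y=0.00000 + 0.00000j  product 0.00000 + 0.00000j
  m=+7: Y*=0.35964 - 0.20497j  Y=0.00000 - 0.00000j  product -0.00000 - 0.00000j
Accumulated sum 0.34130 - 0.00000j; after 4π/(2l+1) scaling, 0.28593 - 0.00000j ⇒ P_7 = 0.285929

0.285929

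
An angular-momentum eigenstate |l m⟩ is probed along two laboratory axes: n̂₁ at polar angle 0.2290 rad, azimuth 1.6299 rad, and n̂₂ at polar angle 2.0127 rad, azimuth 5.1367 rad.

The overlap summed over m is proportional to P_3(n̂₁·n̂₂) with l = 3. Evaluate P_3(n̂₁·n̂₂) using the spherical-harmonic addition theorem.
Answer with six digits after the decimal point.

Summing Y*_{l m}(θ₁,φ₁)·Y_{l m}(θ₂,φ₂) over m ∈ [−3, 3]; prefactor 4π/(2·3+1) = 1.795196:
  [-3]  conj(Y_{3,-3})(Ω₁) = +0.000861-0.004804i ; Y_{3,-3}(Ω₂) = -0.294598-0.090440i ; Δ = -0.000688+0.001337i
  [-2]  conj(Y_{3,-2})(Ω₁) = -0.050931-0.006049i ; Y_{3,-2}(Ω₂) = +0.236067-0.267978i ; Δ = -0.013644+0.012220i
  [-1]  conj(Y_{3,-1})(Ω₁) = -0.016217+0.274071i ; Y_{3,-1}(Ω₂) = -0.010287-0.022771i ; Δ = +0.006408-0.002450i
  [+0]  conj(Y_{3,0})(Ω₁) = +0.633228-0.000000i ; Y_{3,0}(Ω₂) = +0.332836+0.000000i ; Δ = +0.210761+0.000000i
  [+1]  conj(Y_{3,1})(Ω₁) = +0.016217+0.274071i ; Y_{3,1}(Ω₂) = +0.010287-0.022771i ; Δ = +0.006408+0.002450i
  [+2]  conj(Y_{3,2})(Ω₁) = -0.050931+0.006049i ; Y_{3,2}(Ω₂) = +0.236067+0.267978i ; Δ = -0.013644-0.012220i
  [+3]  conj(Y_{3,3})(Ω₁) = -0.000861-0.004804i ; Y_{3,3}(Ω₂) = +0.294598-0.090440i ; Δ = -0.000688-0.001337i
Accumulated sum +0.194912+0.000000i; after 4π/(2l+1) scaling, +0.349905+0.000000i ⇒ P_3 = 0.349905

0.349905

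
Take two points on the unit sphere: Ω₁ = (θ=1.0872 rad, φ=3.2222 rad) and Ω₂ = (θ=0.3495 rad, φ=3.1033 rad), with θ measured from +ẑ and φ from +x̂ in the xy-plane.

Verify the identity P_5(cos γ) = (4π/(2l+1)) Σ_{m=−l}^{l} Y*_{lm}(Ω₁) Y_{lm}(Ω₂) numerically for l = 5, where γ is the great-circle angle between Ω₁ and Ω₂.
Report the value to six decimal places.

-0.409217

Term-by-term m-sum for l=5 (normalisation 4π/11 = 1.142397):
  term(m=-5) = 0.00046 + 0.00031j   from Y*(Ω₁)=-0.23222 - 0.09901j, Y(Ω₂)=-0.00215 - 0.00042j
  term(m=-4) = 0.00707 + 0.00364j   from Y*(Ω₁)=0.39765 + 0.13285j, Y(Ω₂)=0.01874 + 0.00289j
  term(m=-3) = 0.02052 + 0.00765j   from Y*(Ω₁)=-0.22043 - 0.05437j, Y(Ω₂)=-0.09583 - 0.01106j
  term(m=-2) = -0.06492 - 0.01573j   from Y*(Ω₁)=-0.21424 - 0.03484j, Y(Ω₂)=0.30684 + 0.02355j
  term(m=-1) = -0.16155 - 0.01930j   from Y*(Ω₁)=0.29540 + 0.02386j, Y(Ω₂)=-0.54857 - 0.02102j
  term(m=+0) = 0.03863 + 0.00000j   from Y*(Ω₁)=0.15286 + 0.00000j, Y(Ω₂)=0.25270 + 0.00000j
  term(m=+1) = -0.16155 + 0.01930j   from Y*(Ω₁)=-0.29540 + 0.02386j, Y(Ω₂)=0.54857 - 0.02102j
  term(m=+2) = -0.06492 + 0.01573j   from Y*(Ω₁)=-0.21424 + 0.03484j, Y(Ω₂)=0.30684 - 0.02355j
  term(m=+3) = 0.02052 - 0.00765j   from Y*(Ω₁)=0.22043 - 0.05437j, Y(Ω₂)=0.09583 - 0.01106j
  term(m=+4) = 0.00707 - 0.00364j   from Y*(Ω₁)=0.39765 - 0.13285j, Y(Ω₂)=0.01874 - 0.00289j
  term(m=+5) = 0.00046 - 0.00031j   from Y*(Ω₁)=0.23222 - 0.09901j, Y(Ω₂)=0.00215 - 0.00042j
Σ over m = -0.35821 - 0.00000j; ×(4π/11) → -0.40922 - 0.00000j. Real part: -0.409217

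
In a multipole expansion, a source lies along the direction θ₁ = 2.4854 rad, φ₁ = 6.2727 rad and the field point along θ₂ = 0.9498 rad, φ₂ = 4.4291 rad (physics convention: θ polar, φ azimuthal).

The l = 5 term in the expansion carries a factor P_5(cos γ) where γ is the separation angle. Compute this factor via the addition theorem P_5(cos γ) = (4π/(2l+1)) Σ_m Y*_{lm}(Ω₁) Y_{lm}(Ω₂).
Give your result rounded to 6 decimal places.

Addition theorem: P_5(cos γ) = (4π/11) Σ_m Y*_{lm}(Ω₁) Y_{lm}(Ω₂), m = −5…5:
  [-5]  conj(Y_{5,-5})(Ω₁) = +0.039180-0.002056i ; Y_{5,-5}(Ω₂) = -0.163192+0.025391i ; Δ = -0.006342+0.001330i
  [-4]  conj(Y_{5,-4})(Ω₁) = -0.160982+0.006756i ; Y_{5,-4}(Ω₂) = +0.158349+0.338424i ; Δ = -0.027778-0.053410i
  [-3]  conj(Y_{5,-3})(Ω₁) = +0.365134-0.011489i ; Y_{5,-3}(Ω₂) = +0.286157-0.251450i ; Δ = +0.101597-0.095101i
  [-2]  conj(Y_{5,-2})(Ω₁) = -0.441410+0.009258i ; Y_{5,-2}(Ω₂) = -0.008604-0.005473i ; Δ = +0.003848+0.002336i
  [-1]  conj(Y_{5,-1})(Ω₁) = +0.095206-0.000998i ; Y_{5,-1}(Ω₂) = +0.097038-0.333327i ; Δ = +0.008906-0.031831i
  [+0]  conj(Y_{5,0})(Ω₁) = +0.381387-0.000000i ; Y_{5,0}(Ω₂) = -0.100542+0.000000i ; Δ = -0.038345+0.000000i
  [+1]  conj(Y_{5,1})(Ω₁) = -0.095206-0.000998i ; Y_{5,1}(Ω₂) = -0.097038-0.333327i ; Δ = +0.008906+0.031831i
  [+2]  conj(Y_{5,2})(Ω₁) = -0.441410-0.009258i ; Y_{5,2}(Ω₂) = -0.008604+0.005473i ; Δ = +0.003848-0.002336i
  [+3]  conj(Y_{5,3})(Ω₁) = -0.365134-0.011489i ; Y_{5,3}(Ω₂) = -0.286157-0.251450i ; Δ = +0.101597+0.095101i
  [+4]  conj(Y_{5,4})(Ω₁) = -0.160982-0.006756i ; Y_{5,4}(Ω₂) = +0.158349-0.338424i ; Δ = -0.027778+0.053410i
  [+5]  conj(Y_{5,5})(Ω₁) = -0.039180-0.002056i ; Y_{5,5}(Ω₂) = +0.163192+0.025391i ; Δ = -0.006342-0.001330i
Total Σ_m = +0.122117-0.000000i. Multiply by 1.142397: +0.139507-0.000000i. P_5(cos γ) = 0.139507

0.139507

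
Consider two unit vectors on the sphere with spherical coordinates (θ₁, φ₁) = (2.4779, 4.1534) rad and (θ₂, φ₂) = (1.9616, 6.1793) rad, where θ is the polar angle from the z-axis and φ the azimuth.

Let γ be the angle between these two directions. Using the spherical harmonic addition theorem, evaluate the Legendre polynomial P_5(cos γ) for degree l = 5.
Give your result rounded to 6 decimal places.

Term-by-term m-sum for l=5 (normalisation 4π/11 = 1.142397):
  [-5]  conj(Y_{5,-5})(Ω₁) = -0.013990+0.038727i ; Y_{5,-5}(Ω₂) = +0.272264+0.155681i ; Δ = -0.009838+0.008366i
  [-4]  conj(Y_{5,-4})(Ω₁) = +0.102763+0.131008i ; Y_{5,-4}(Ω₂) = -0.373838-0.164950i ; Δ = -0.016807-0.065926i
  [-3]  conj(Y_{5,-3})(Ω₁) = +0.368686-0.039291i ; Y_{5,-3}(Ω₂) = +0.079638+0.025656i ; Δ = +0.030370+0.006330i
  [-2]  conj(Y_{5,-2})(Ω₁) = +0.190956-0.392481i ; Y_{5,-2}(Ω₂) = +0.304947+0.064287i ; Δ = +0.083463-0.107410i
  [-1]  conj(Y_{5,-1})(Ω₁) = -0.041699-0.066660i ; Y_{5,-1}(Ω₂) = -0.173581-0.018098i ; Δ = +0.006032+0.012326i
  [+0]  conj(Y_{5,0})(Ω₁) = +0.384957-0.000000i ; Y_{5,0}(Ω₂) = -0.274827+0.000000i ; Δ = -0.105797+0.000000i
  [+1]  conj(Y_{5,1})(Ω₁) = +0.041699-0.066660i ; Y_{5,1}(Ω₂) = +0.173581-0.018098i ; Δ = +0.006032-0.012326i
  [+2]  conj(Y_{5,2})(Ω₁) = +0.190956+0.392481i ; Y_{5,2}(Ω₂) = +0.304947-0.064287i ; Δ = +0.083463+0.107410i
  [+3]  conj(Y_{5,3})(Ω₁) = -0.368686-0.039291i ; Y_{5,3}(Ω₂) = -0.079638+0.025656i ; Δ = +0.030370-0.006330i
  [+4]  conj(Y_{5,4})(Ω₁) = +0.102763-0.131008i ; Y_{5,4}(Ω₂) = -0.373838+0.164950i ; Δ = -0.016807+0.065926i
  [+5]  conj(Y_{5,5})(Ω₁) = +0.013990+0.038727i ; Y_{5,5}(Ω₂) = -0.272264+0.155681i ; Δ = -0.009838-0.008366i
Accumulated sum +0.080642+0.000000i; after 4π/(2l+1) scaling, +0.092125+0.000000i ⇒ P_5 = 0.092125

0.092125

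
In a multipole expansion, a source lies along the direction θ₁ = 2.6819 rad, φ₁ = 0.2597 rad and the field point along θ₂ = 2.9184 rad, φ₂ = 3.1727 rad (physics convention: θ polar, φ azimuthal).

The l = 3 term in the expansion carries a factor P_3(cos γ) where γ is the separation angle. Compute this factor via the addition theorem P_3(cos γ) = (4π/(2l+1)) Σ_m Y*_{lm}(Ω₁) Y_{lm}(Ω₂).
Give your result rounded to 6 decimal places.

Term-by-term m-sum for l=3 (normalisation 4π/7 = 1.795196):
  [-3]  conj(Y_{3,-3})(Ω₁) = (0.025927, 0.025603) ; Y_{3,-3}(Ω₂) = (-0.004505, 0.000422) ; Δ = (-0.000128, -0.000104)
  [-2]  conj(Y_{3,-2})(Ω₁) = (-0.156512, -0.089488) ; Y_{3,-2}(Ω₂) = (-0.048734, 0.003036) ; Δ = (0.007899, 0.003886)
  [-1]  conj(Y_{3,-1})(Ω₁) = (0.417920, 0.111041) ; Y_{3,-1}(Ω₂) = (-0.268483, 0.008354) ; Δ = (-0.113132, -0.026321)
  [+0]  conj(Y_{3,0})(Ω₁) = (-0.339711, -0.000000) ; Y_{3,0}(Ω₂) = (-0.638692, 0.000000) ; Δ = (0.216971, 0.000000)
  [+1]  conj(Y_{3,1})(Ω₁) = (-0.417920, 0.111041) ; Y_{3,1}(Ω₂) = (0.268483, 0.008354) ; Δ = (-0.113132, 0.026321)
  [+2]  conj(Y_{3,2})(Ω₁) = (-0.156512, 0.089488) ; Y_{3,2}(Ω₂) = (-0.048734, -0.003036) ; Δ = (0.007899, -0.003886)
  [+3]  conj(Y_{3,3})(Ω₁) = (-0.025927, 0.025603) ; Y_{3,3}(Ω₂) = (0.004505, 0.000422) ; Δ = (-0.000128, 0.000104)
Accumulated sum (0.006250, 0.000000); after 4π/(2l+1) scaling, (0.011220, 0.000000) ⇒ P_3 = 0.011220

0.011220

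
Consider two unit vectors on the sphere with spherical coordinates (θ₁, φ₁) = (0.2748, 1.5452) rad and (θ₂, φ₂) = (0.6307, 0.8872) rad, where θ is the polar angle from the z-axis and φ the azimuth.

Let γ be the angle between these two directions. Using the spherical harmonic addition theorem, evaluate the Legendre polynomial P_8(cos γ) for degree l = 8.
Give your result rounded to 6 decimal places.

-0.408311

Summing Y*_{l m}(θ₁,φ₁)·Y_{l m}(θ₂,φ₂) over m ∈ [−8, 8]; prefactor 4π/(2·8+1) = 0.739198:
  m=-8: Y*=0.00001 - 0.00000j  Y=0.00517 - 0.00548j  product 0.00000 - 0.00000j
  m=-7: Y*=-0.00004 - 0.00021j  Y=0.04119 + 0.00300j  product -0.00000 - 0.00001j
  m=-6: Y*=-0.00192 + 0.00030j  Y=0.07975 + 0.11391j  product -0.00019 - 0.00019j
  m=-5: Y*=0.00160 + 0.01244j  Y=-0.08670 + 0.30565j  product -0.00394 - 0.00059j
  m=-4: Y*=0.05965 - 0.00613j  Y=-0.43930 + 0.18948j  product -0.02504 + 0.01400j
  m=-3: Y*=-0.01596 - 0.20738j  Y=-0.33787 - 0.17590j  product -0.03109 + 0.07288j
  m=-2: Y*=-0.48705 + 0.02496j  Y=0.01433 + 0.06941j  product -0.00871 - 0.03345j
  m=-1: Y*=0.01600 + 0.62484j  Y=-0.26292 + 0.32274j  product -0.20587 - 0.15912j
  m=+0: Y*=0.04168 + 0.00000j  Y=-0.06449 + 0.00000j  product -0.00269 + 0.00000j
  m=+1: Y*=-0.01600 + 0.62484j  Y=0.26292 + 0.32274j  product -0.20587 + 0.15912j
  m=+2: Y*=-0.48705 - 0.02496j  Y=0.01433 - 0.06941j  product -0.00871 + 0.03345j
  m=+3: Y*=0.01596 - 0.20738j  Y=0.33787 - 0.17590j  product -0.03109 - 0.07288j
  m=+4: Y*=0.05965 + 0.00613j  Y=-0.43930 - 0.18948j  product -0.02504 - 0.01400j
  m=+5: Y*=-0.00160 + 0.01244j  Y=0.08670 + 0.30565j  product -0.00394 + 0.00059j
  m=+6: Y*=-0.00192 - 0.00030j  Y=0.07975 - 0.11391j  product -0.00019 + 0.00019j
  m=+7: Y*=0.00004 - 0.00021j  Y=-0.04119 + 0.00300j  product -0.00000 + 0.00001j
  m=+8: Y*=0.00001 + 0.00000j  Y=0.00517 + 0.00548j  product 0.00000 + 0.00000j
Total Σ_m = -0.55237 - 0.00000j. Multiply by 0.739198: -0.40831 - 0.00000j. P_8(cos γ) = -0.408311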